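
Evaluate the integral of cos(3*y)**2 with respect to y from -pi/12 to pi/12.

Use the identity cos^2(3*y) = (1 + cos(6*y))/2.
An antiderivative is F(y) = y/2 + sin(6*y)/12.
Then F(pi/12) - F(-pi/12) = (1/12 + pi/24) - (-pi/24 - 1/12) = 1/6 + pi/12.

1/6 + pi/12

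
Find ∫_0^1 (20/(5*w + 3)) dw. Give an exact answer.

-4*log(3) + 12*log(2)

Let u = 5*w + 3, so du = 5 dw. When w = 0, u = 3; when w = 1, u = 8.
The integral becomes 4·∫ 1/u du from 3 to 8, with antiderivative 4*log(u).
Back in w: F(w) = 4*log(5*w + 3).
Then F(1) - F(0) = (12*log(2)) - (log(81)) = -4*log(3) + 12*log(2).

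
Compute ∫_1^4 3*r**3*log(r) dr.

-765/16 + 384*log(2)

Integrate by parts once (u = ln r, dv = 3*r**3 dr).
An antiderivative is F(r) = 3*r**4*(4*log(r) - 1)/16.
Then F(4) - F(1) = (-48 + 384*log(2)) - (-3/16) = -765/16 + 384*log(2).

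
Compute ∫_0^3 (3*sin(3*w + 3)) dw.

Let u = 3*w + 3, so du = 3 dw. When w = 0, u = 3; when w = 3, u = 12.
The integral becomes ∫ sin(u) du from 3 to 12, with antiderivative -cos(u).
Back in w: F(w) = -cos(3*w + 3).
Then F(3) - F(0) = (-cos(12)) - (-cos(3)) = cos(3) - cos(12).

cos(3) - cos(12)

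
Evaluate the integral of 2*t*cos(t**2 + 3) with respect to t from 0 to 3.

Let u = t**2 + 3, so du = 2*t dt. When t = 0, u = 3; when t = 3, u = 12.
The integral becomes ∫ cos(u) du from 3 to 12, with antiderivative sin(u).
Back in t: F(t) = sin(t**2 + 3).
Then F(3) - F(0) = (sin(12)) - (sin(3)) = sin(12) - sin(3).

sin(12) - sin(3)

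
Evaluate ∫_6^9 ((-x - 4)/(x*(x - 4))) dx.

Factor the denominator: x**2 - 4*x = x(x - 4).
Partial fractions: (-x - 4)/(x*(x - 4)) = 1/x - 2/(x - 4).
An antiderivative is F(x) = log(x) - 2*log(x - 4).
Then F(9) - F(6) = (log(9/25)) - (log(3/2)) = log(6/25).

log(6/25)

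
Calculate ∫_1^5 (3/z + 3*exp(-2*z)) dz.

-3*exp(-10)/2 + 3*exp(-2)/2 + 3*log(5)

An antiderivative is F(z) = 3*log(z) - 3*exp(-2*z)/2.
Then F(5) - F(1) = (-3*exp(-10)/2 + 3*log(5)) - (-3*exp(-2)/2) = -3*exp(-10)/2 + 3*exp(-2)/2 + 3*log(5).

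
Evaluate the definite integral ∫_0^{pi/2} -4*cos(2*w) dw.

An antiderivative is F(w) = -2*sin(2*w).
Then F(pi/2) - F(0) = (0) - (0) = 0.

0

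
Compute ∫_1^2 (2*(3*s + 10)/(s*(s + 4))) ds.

-log(5) + log(3) + 6*log(2)

Factor the denominator: s**2 + 4*s = (s + 4)s.
Partial fractions: 2*(3*s + 10)/(s*(s + 4)) = 1/(s + 4) + 5/s.
An antiderivative is F(s) = 5*log(s) + log(s + 4).
Then F(2) - F(1) = (log(3) + 6*log(2)) - (log(5)) = -log(5) + log(3) + 6*log(2).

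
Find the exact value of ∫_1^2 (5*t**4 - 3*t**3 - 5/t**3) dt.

By the power rule, an antiderivative is F(t) = t**5 - 3*t**4/4 + 5/(2*t**2).
Then F(2) - F(1) = (165/8) - (11/4) = 143/8.

143/8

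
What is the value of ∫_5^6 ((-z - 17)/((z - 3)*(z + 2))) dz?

Factor the denominator: z**2 - z - 6 = (z + 2)(z - 3).
Partial fractions: (-z - 17)/((z - 3)*(z + 2)) = 3/(z + 2) - 4/(z - 3).
An antiderivative is F(z) = -4*log(z - 3) + 3*log(z + 2).
Then F(6) - F(5) = (-4*log(3) + 9*log(2)) - (-4*log(2) + 3*log(7)) = -3*log(7) - 4*log(3) + 13*log(2).

-3*log(7) - 4*log(3) + 13*log(2)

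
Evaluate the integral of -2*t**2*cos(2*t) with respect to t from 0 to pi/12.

-sqrt(3)*pi/24 - pi**2/288 + 1/4

Integrate by parts twice (u = t^2, dv = -2*cos(2*t) dt).
An antiderivative is F(t) = -t**2*sin(2*t) - t*cos(2*t) + sin(2*t)/2.
Then F(pi/12) - F(0) = (-sqrt(3)*pi/24 - pi**2/288 + 1/4) - (0) = -sqrt(3)*pi/24 - pi**2/288 + 1/4.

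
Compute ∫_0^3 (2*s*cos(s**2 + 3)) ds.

Let u = s**2 + 3, so du = 2*s ds. When s = 0, u = 3; when s = 3, u = 12.
The integral becomes ∫ cos(u) du from 3 to 12, with antiderivative sin(u).
Back in s: F(s) = sin(s**2 + 3).
Then F(3) - F(0) = (sin(12)) - (sin(3)) = sin(12) - sin(3).

sin(12) - sin(3)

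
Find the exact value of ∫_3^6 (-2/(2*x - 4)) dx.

-log(4)

An antiderivative is F(x) = -log(2*x - 4).
Then F(6) - F(3) = (-log(8)) - (-log(2)) = -log(4).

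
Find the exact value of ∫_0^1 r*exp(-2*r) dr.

(-3 + exp(2))*exp(-2)/4

Integrate by parts once (u = r, dv = exp(-2*r) dr).
An antiderivative is F(r) = (-2*r - 1)*exp(-2*r)/4.
Then F(1) - F(0) = (-3*exp(-2)/4) - (-1/4) = (-3 + exp(2))*exp(-2)/4.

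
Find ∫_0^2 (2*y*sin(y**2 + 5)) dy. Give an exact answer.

cos(5) - cos(9)

Let u = y**2 + 5, so du = 2*y dy. When y = 0, u = 5; when y = 2, u = 9.
The integral becomes ∫ sin(u) du from 5 to 9, with antiderivative -cos(u).
Back in y: F(y) = -cos(y**2 + 5).
Then F(2) - F(0) = (-cos(9)) - (-cos(5)) = cos(5) - cos(9).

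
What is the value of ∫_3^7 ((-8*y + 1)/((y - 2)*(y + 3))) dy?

Factor the denominator: y**2 + y - 6 = (y + 3)(y - 2).
Partial fractions: (-8*y + 1)/((y - 2)*(y + 3)) = -5/(y + 3) - 3/(y - 2).
An antiderivative is F(y) = -3*log(y - 2) - 5*log(y + 3).
Then F(7) - F(3) = (-8*log(5) - 5*log(2)) - (-5*log(3) - 5*log(2)) = -8*log(5) + 5*log(3).

-8*log(5) + 5*log(3)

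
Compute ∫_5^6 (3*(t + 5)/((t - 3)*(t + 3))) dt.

Factor the denominator: t**2 - 9 = (t + 3)(t - 3).
Partial fractions: 3*(t + 5)/((t - 3)*(t + 3)) = -1/(t + 3) + 4/(t - 3).
An antiderivative is F(t) = 4*log(t - 3) - log(t + 3).
Then F(6) - F(5) = (log(9)) - (log(2)) = log(9/2).

log(9/2)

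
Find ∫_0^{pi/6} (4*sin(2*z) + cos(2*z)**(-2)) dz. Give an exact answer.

sqrt(3)/2 + 1

An antiderivative is F(z) = -2*cos(2*z) + tan(2*z)/2.
Then F(pi/6) - F(0) = (-1 + sqrt(3)/2) - (-2) = sqrt(3)/2 + 1.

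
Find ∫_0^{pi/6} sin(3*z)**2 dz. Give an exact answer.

pi/12

Use the identity sin^2(3*z) = (1 - cos(6*z))/2.
An antiderivative is F(z) = z/2 - sin(6*z)/12.
Then F(pi/6) - F(0) = (pi/12) - (0) = pi/12.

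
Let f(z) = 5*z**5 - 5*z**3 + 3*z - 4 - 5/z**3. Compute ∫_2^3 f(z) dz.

By the power rule, an antiderivative is F(z) = 5*z**6/6 - 5*z**4/4 + 3*z**2/2 - 4*z + 5/(2*z**2).
Then F(3) - F(2) = (18289/36) - (767/24) = 34277/72.

34277/72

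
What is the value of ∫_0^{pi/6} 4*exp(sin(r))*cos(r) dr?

Let u = sin(r), so du = cos(r) dr. When r = 0, u = 0; when r = pi/6, u = 1/2.
The integral becomes 4·∫ exp(u) du from 0 to 1/2, with antiderivative 4*exp(u).
Back in r: F(r) = 4*exp(sin(r)).
Then F(pi/6) - F(0) = (4*exp(1/2)) - (4) = -4 + 4*exp(1/2).

-4 + 4*exp(1/2)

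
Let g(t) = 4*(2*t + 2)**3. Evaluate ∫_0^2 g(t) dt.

Let u = 2*t + 2, so du = 2 dt. When t = 0, u = 2; when t = 2, u = 6.
The integral becomes 2·∫ u**3 du from 2 to 6, with antiderivative u**4/2.
Back in t: F(t) = (2*t + 2)**4/2.
Then F(2) - F(0) = (648) - (8) = 640.

640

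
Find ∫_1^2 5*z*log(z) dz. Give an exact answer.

-15/4 + 10*log(2)

Integrate by parts once (u = ln z, dv = 5*z dz).
An antiderivative is F(z) = 5*z**2*(2*log(z) - 1)/4.
Then F(2) - F(1) = (-5 + 10*log(2)) - (-5/4) = -15/4 + 10*log(2).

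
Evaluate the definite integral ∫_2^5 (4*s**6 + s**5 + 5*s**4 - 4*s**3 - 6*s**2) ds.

691785/14

By the power rule, an antiderivative is F(s) = 4*s**7/7 + s**6/6 + s**5 - s**4 - 2*s**3.
Then F(5) - F(2) = (2078875/42) - (1760/21) = 691785/14.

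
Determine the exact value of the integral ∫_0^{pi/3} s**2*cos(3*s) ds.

-2*pi/27

Integrate by parts twice (u = s^2, dv = cos(3*s) ds).
An antiderivative is F(s) = s**2*sin(3*s)/3 + 2*s*cos(3*s)/9 - 2*sin(3*s)/27.
Then F(pi/3) - F(0) = (-2*pi/27) - (0) = -2*pi/27.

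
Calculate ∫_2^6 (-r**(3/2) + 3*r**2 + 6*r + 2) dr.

By the power rule, an antiderivative is F(r) = -2*r**(5/2)/5 + r**3 + 3*r**2 + 2*r.
Then F(6) - F(2) = (336 - 72*sqrt(6)/5) - (24 - 8*sqrt(2)/5) = -72*sqrt(6)/5 + 8*sqrt(2)/5 + 312.

-72*sqrt(6)/5 + 8*sqrt(2)/5 + 312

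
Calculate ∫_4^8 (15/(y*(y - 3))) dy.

-5*log(2) + 5*log(5)

Factor the denominator: y**2 - 3*y = y(y - 3).
Partial fractions: 15/(y*(y - 3)) = -5/y + 5/(y - 3).
An antiderivative is F(y) = -5*log(y) + 5*log(y - 3).
Then F(8) - F(4) = (-15*log(2) + 5*log(5)) - (-10*log(2)) = -5*log(2) + 5*log(5).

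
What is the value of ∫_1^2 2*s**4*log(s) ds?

-62/25 + 64*log(2)/5

Integrate by parts once (u = ln s, dv = 2*s**4 ds).
An antiderivative is F(s) = 2*s**5*(5*log(s) - 1)/25.
Then F(2) - F(1) = (-64/25 + 64*log(2)/5) - (-2/25) = -62/25 + 64*log(2)/5.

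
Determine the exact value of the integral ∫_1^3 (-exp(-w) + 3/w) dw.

-exp(-1) + exp(-3) + 3*log(3)

An antiderivative is F(w) = 3*log(w) + exp(-w).
Then F(3) - F(1) = (exp(-3) + 3*log(3)) - (exp(-1)) = -exp(-1) + exp(-3) + 3*log(3).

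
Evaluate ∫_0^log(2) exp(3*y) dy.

Let u = exp(y), so du = exp(y) dy. When y = 0, u = 1; when y = log(2), u = 2.
The integral becomes ∫ u**2 du from 1 to 2, with antiderivative u**3/3.
Back in y: F(y) = exp(3*y)/3.
Then F(log(2)) - F(0) = (8/3) - (1/3) = 7/3.

7/3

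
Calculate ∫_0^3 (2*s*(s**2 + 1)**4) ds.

Let u = s**2 + 1, so du = 2*s ds. When s = 0, u = 1; when s = 3, u = 10.
The integral becomes ∫ u**4 du from 1 to 10, with antiderivative u**5/5.
Back in s: F(s) = (s**2 + 1)**5/5.
Then F(3) - F(0) = (20000) - (1/5) = 99999/5.

99999/5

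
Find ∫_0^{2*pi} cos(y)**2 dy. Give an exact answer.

pi

Use the identity cos^2(y) = (1 + cos(2*y))/2.
An antiderivative is F(y) = y/2 + sin(2*y)/4.
Then F(2*pi) - F(0) = (pi) - (0) = pi.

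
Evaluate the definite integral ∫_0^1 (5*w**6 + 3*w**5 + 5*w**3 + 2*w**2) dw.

263/84

By the power rule, an antiderivative is F(w) = 5*w**7/7 + w**6/2 + 5*w**4/4 + 2*w**3/3.
Then F(1) - F(0) = (263/84) - (0) = 263/84.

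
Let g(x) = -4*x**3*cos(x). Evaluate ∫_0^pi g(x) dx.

Integrate by parts 3 times (u = x^3, dv = -4*cos(x) dx).
An antiderivative is F(x) = -4*x**3*sin(x) - 12*x**2*cos(x) + 24*x*sin(x) + 24*cos(x).
Then F(pi) - F(0) = (-24 + 12*pi**2) - (24) = -48 + 12*pi**2.

-48 + 12*pi**2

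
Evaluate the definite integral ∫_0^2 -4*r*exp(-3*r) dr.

Integrate by parts once (u = r, dv = -4*exp(-3*r) dr).
An antiderivative is F(r) = (12*r + 4)*exp(-3*r)/9.
Then F(2) - F(0) = (28*exp(-6)/9) - (4/9) = -4/9 + 28*exp(-6)/9.

-4/9 + 28*exp(-6)/9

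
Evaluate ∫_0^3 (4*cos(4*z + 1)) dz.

-sin(1) + sin(13)

Let u = 4*z + 1, so du = 4 dz. When z = 0, u = 1; when z = 3, u = 13.
The integral becomes ∫ cos(u) du from 1 to 13, with antiderivative sin(u).
Back in z: F(z) = sin(4*z + 1).
Then F(3) - F(0) = (sin(13)) - (sin(1)) = -sin(1) + sin(13).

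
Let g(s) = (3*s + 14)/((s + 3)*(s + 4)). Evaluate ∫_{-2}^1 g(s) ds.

-2*log(5) + 12*log(2)

Factor the denominator: s**2 + 7*s + 12 = (s + 4)(s + 3).
Partial fractions: (3*s + 14)/((s + 3)*(s + 4)) = -2/(s + 4) + 5/(s + 3).
An antiderivative is F(s) = 5*log(s + 3) - 2*log(s + 4).
Then F(1) - F(-2) = (-2*log(5) + 10*log(2)) - (-log(4)) = -2*log(5) + 12*log(2).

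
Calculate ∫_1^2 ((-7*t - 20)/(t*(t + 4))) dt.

-7*log(2) - 2*log(3) + 2*log(5)

Factor the denominator: t**2 + 4*t = (t + 4)t.
Partial fractions: (-7*t - 20)/(t*(t + 4)) = -2/(t + 4) - 5/t.
An antiderivative is F(t) = -5*log(t) - 2*log(t + 4).
Then F(2) - F(1) = (-7*log(2) - 2*log(3)) - (-log(25)) = -7*log(2) - 2*log(3) + 2*log(5).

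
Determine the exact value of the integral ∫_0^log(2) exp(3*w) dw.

Let u = exp(w), so du = exp(w) dw. When w = 0, u = 1; when w = log(2), u = 2.
The integral becomes ∫ u**2 du from 1 to 2, with antiderivative u**3/3.
Back in w: F(w) = exp(3*w)/3.
Then F(log(2)) - F(0) = (8/3) - (1/3) = 7/3.

7/3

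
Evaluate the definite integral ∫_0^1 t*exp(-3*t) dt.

(-4 + exp(3))*exp(-3)/9

Integrate by parts once (u = t, dv = exp(-3*t) dt).
An antiderivative is F(t) = (-3*t - 1)*exp(-3*t)/9.
Then F(1) - F(0) = (-4*exp(-3)/9) - (-1/9) = (-4 + exp(3))*exp(-3)/9.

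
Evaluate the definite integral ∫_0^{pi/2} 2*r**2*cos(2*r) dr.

-pi/2

Integrate by parts twice (u = r^2, dv = 2*cos(2*r) dr).
An antiderivative is F(r) = r**2*sin(2*r) + r*cos(2*r) - sin(2*r)/2.
Then F(pi/2) - F(0) = (-pi/2) - (0) = -pi/2.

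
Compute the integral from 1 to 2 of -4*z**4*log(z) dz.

Integrate by parts once (u = ln z, dv = -4*z**4 dz).
An antiderivative is F(z) = -4*z**5*(5*log(z) - 1)/25.
Then F(2) - F(1) = (128/25 - 128*log(2)/5) - (4/25) = 124/25 - 128*log(2)/5.

124/25 - 128*log(2)/5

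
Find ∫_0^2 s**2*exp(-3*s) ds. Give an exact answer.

Integrate by parts twice (u = s^2, dv = exp(-3*s) ds).
An antiderivative is F(s) = (-9*s**2 - 6*s - 2)*exp(-3*s)/27.
Then F(2) - F(0) = (-50*exp(-6)/27) - (-2/27) = 2/27 - 50*exp(-6)/27.

2/27 - 50*exp(-6)/27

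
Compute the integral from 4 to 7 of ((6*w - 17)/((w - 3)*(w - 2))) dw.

-3*log(2) + 5*log(5)

Factor the denominator: w**2 - 5*w + 6 = (w - 2)(w - 3).
Partial fractions: (6*w - 17)/((w - 3)*(w - 2)) = 5/(w - 2) + 1/(w - 3).
An antiderivative is F(w) = log(w - 3) + 5*log(w - 2).
Then F(7) - F(4) = (2*log(2) + 5*log(5)) - (log(32)) = -3*log(2) + 5*log(5).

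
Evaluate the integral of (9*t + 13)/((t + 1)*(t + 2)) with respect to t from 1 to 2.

Factor the denominator: t**2 + 3*t + 2 = (t + 2)(t + 1).
Partial fractions: (9*t + 13)/((t + 1)*(t + 2)) = 5/(t + 2) + 4/(t + 1).
An antiderivative is F(t) = 4*log(t + 1) + 5*log(t + 2).
Then F(2) - F(1) = (4*log(3) + 10*log(2)) - (4*log(2) + 5*log(3)) = log(64/3).

log(64/3)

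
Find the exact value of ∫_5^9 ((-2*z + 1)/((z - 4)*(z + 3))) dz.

log(2/15)

Factor the denominator: z**2 - z - 12 = (z + 3)(z - 4).
Partial fractions: (-2*z + 1)/((z - 4)*(z + 3)) = -1/(z + 3) - 1/(z - 4).
An antiderivative is F(z) = -log(z - 4) - log(z + 3).
Then F(9) - F(5) = (-log(60)) - (-log(8)) = log(2/15).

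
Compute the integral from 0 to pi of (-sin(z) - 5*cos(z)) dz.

-2

An antiderivative is F(z) = -5*sin(z) + cos(z).
Then F(pi) - F(0) = (-1) - (1) = -2.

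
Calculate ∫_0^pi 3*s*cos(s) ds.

Integrate by parts once (u = s, dv = 3*cos(s) ds).
An antiderivative is F(s) = 3*s*sin(s) + 3*cos(s).
Then F(pi) - F(0) = (-3) - (3) = -6.

-6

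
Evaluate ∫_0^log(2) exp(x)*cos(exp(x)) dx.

-sin(1) + sin(2)

Let u = exp(x), so du = exp(x) dx. When x = 0, u = 1; when x = log(2), u = 2.
The integral becomes ∫ cos(u) du from 1 to 2, with antiderivative sin(u).
Back in x: F(x) = sin(exp(x)).
Then F(log(2)) - F(0) = (sin(2)) - (sin(1)) = -sin(1) + sin(2).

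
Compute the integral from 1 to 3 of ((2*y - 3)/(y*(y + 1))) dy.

log(32/27)

Factor the denominator: y**2 + y = (y + 1)y.
Partial fractions: (2*y - 3)/(y*(y + 1)) = 5/(y + 1) - 3/y.
An antiderivative is F(y) = -3*log(y) + 5*log(y + 1).
Then F(3) - F(1) = (-3*log(3) + 10*log(2)) - (log(32)) = log(32/27).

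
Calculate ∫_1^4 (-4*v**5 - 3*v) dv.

By the power rule, an antiderivative is F(v) = -2*v**6/3 - 3*v**2/2.
Then F(4) - F(1) = (-8264/3) - (-13/6) = -5505/2.

-5505/2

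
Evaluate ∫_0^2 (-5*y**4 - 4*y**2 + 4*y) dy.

By the power rule, an antiderivative is F(y) = -y**5 - 4*y**3/3 + 2*y**2.
Then F(2) - F(0) = (-104/3) - (0) = -104/3.

-104/3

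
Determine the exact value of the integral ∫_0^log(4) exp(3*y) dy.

Let u = exp(y), so du = exp(y) dy. When y = 0, u = 1; when y = log(4), u = 4.
The integral becomes ∫ u**2 du from 1 to 4, with antiderivative u**3/3.
Back in y: F(y) = exp(3*y)/3.
Then F(log(4)) - F(0) = (64/3) - (1/3) = 21.

21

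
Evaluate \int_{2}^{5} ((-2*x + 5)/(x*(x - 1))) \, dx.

-5*log(5) + 11*log(2)

Factor the denominator: x**2 - x = x(x - 1).
Partial fractions: (-2*x + 5)/(x*(x - 1)) = -5/x + 3/(x - 1).
An antiderivative is F(x) = -5*log(x) + 3*log(x - 1).
Then F(5) - F(2) = (-5*log(5) + 6*log(2)) - (-log(32)) = -5*log(5) + 11*log(2).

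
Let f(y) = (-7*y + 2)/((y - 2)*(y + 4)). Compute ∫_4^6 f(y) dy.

-5*log(5) + 8*log(2)

Factor the denominator: y**2 + 2*y - 8 = (y + 4)(y - 2).
Partial fractions: (-7*y + 2)/((y - 2)*(y + 4)) = -5/(y + 4) - 2/(y - 2).
An antiderivative is F(y) = -2*log(y - 2) - 5*log(y + 4).
Then F(6) - F(4) = (-5*log(5) - 9*log(2)) - (-17*log(2)) = -5*log(5) + 8*log(2).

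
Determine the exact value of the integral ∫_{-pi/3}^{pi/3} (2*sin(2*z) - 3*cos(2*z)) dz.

An antiderivative is F(z) = -3*sin(2*z)/2 - cos(2*z).
Then F(pi/3) - F(-pi/3) = (1/2 - 3*sqrt(3)/4) - (1/2 + 3*sqrt(3)/4) = -3*sqrt(3)/2.

-3*sqrt(3)/2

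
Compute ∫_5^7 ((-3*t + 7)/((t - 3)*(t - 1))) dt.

Factor the denominator: t**2 - 4*t + 3 = (t - 1)(t - 3).
Partial fractions: (-3*t + 7)/((t - 3)*(t - 1)) = -2/(t - 1) - 1/(t - 3).
An antiderivative is F(t) = -log(t - 3) - 2*log(t - 1).
Then F(7) - F(5) = (-4*log(2) - 2*log(3)) - (-log(32)) = log(2/9).

log(2/9)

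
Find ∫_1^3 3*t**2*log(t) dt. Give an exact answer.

Integrate by parts once (u = ln t, dv = 3*t**2 dt).
An antiderivative is F(t) = t**3*(3*log(t) - 1)/3.
Then F(3) - F(1) = (-9 + 27*log(3)) - (-1/3) = -26/3 + 27*log(3).

-26/3 + 27*log(3)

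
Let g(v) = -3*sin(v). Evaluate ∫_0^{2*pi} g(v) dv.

An antiderivative is F(v) = 3*cos(v).
Then F(2*pi) - F(0) = (3) - (3) = 0.

0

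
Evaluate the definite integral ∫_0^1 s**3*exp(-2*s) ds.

Integrate by parts 3 times (u = s^3, dv = exp(-2*s) ds).
An antiderivative is F(s) = (-4*s**3 - 6*s**2 - 6*s - 3)*exp(-2*s)/8.
Then F(1) - F(0) = (-19*exp(-2)/8) - (-3/8) = 3/8 - 19*exp(-2)/8.

3/8 - 19*exp(-2)/8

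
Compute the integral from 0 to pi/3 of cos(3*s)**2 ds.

pi/6

Use the identity cos^2(3*s) = (1 + cos(6*s))/2.
An antiderivative is F(s) = s/2 + sin(6*s)/12.
Then F(pi/3) - F(0) = (pi/6) - (0) = pi/6.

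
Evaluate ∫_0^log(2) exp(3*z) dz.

7/3

Let u = exp(z), so du = exp(z) dz. When z = 0, u = 1; when z = log(2), u = 2.
The integral becomes ∫ u**2 du from 1 to 2, with antiderivative u**3/3.
Back in z: F(z) = exp(3*z)/3.
Then F(log(2)) - F(0) = (8/3) - (1/3) = 7/3.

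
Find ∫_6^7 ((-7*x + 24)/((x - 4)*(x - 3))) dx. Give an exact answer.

Factor the denominator: x**2 - 7*x + 12 = (x - 3)(x - 4).
Partial fractions: (-7*x + 24)/((x - 4)*(x - 3)) = -3/(x - 3) - 4/(x - 4).
An antiderivative is F(x) = -4*log(x - 4) - 3*log(x - 3).
Then F(7) - F(6) = (-4*log(3) - 6*log(2)) - (-3*log(3) - 4*log(2)) = -log(12).

-log(12)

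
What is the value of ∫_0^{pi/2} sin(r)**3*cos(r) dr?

1/4

Let u = sin(r), so du = cos(r) dr. When r = 0, u = 0; when r = pi/2, u = 1.
The integral becomes ∫ u**3 du from 0 to 1, with antiderivative u**4/4.
Back in r: F(r) = sin(r)**4/4.
Then F(pi/2) - F(0) = (1/4) - (0) = 1/4.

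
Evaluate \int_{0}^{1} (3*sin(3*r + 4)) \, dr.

-cos(7) + cos(4)

Let u = 3*r + 4, so du = 3 dr. When r = 0, u = 4; when r = 1, u = 7.
The integral becomes ∫ sin(u) du from 4 to 7, with antiderivative -cos(u).
Back in r: F(r) = -cos(3*r + 4).
Then F(1) - F(0) = (-cos(7)) - (-cos(4)) = -cos(7) + cos(4).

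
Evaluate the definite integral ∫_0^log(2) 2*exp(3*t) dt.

Let u = exp(t), so du = exp(t) dt. When t = 0, u = 1; when t = log(2), u = 2.
The integral becomes 2·∫ u**2 du from 1 to 2, with antiderivative 2*u**3/3.
Back in t: F(t) = 2*exp(3*t)/3.
Then F(log(2)) - F(0) = (16/3) - (2/3) = 14/3.

14/3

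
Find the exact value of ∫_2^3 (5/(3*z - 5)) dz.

An antiderivative is F(z) = 5*log(3*z - 5)/3.
Then F(3) - F(2) = (10*log(2)/3) - (0) = 10*log(2)/3.

10*log(2)/3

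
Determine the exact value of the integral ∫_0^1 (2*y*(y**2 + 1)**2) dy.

Let u = y**2 + 1, so du = 2*y dy. When y = 0, u = 1; when y = 1, u = 2.
The integral becomes ∫ u**2 du from 1 to 2, with antiderivative u**3/3.
Back in y: F(y) = (y**2 + 1)**3/3.
Then F(1) - F(0) = (8/3) - (1/3) = 7/3.

7/3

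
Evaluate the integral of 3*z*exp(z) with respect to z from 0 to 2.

Integrate by parts once (u = z, dv = 3*exp(z) dz).
An antiderivative is F(z) = (3*z - 3)*exp(z).
Then F(2) - F(0) = (3*exp(2)) - (-3) = 3 + 3*exp(2).

3 + 3*exp(2)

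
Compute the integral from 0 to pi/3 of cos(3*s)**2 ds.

pi/6

Use the identity cos^2(3*s) = (1 + cos(6*s))/2.
An antiderivative is F(s) = s/2 + sin(6*s)/12.
Then F(pi/3) - F(0) = (pi/6) - (0) = pi/6.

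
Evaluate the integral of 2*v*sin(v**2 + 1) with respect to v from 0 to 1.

-cos(2) + cos(1)

Let u = v**2 + 1, so du = 2*v dv. When v = 0, u = 1; when v = 1, u = 2.
The integral becomes ∫ sin(u) du from 1 to 2, with antiderivative -cos(u).
Back in v: F(v) = -cos(v**2 + 1).
Then F(1) - F(0) = (-cos(2)) - (-cos(1)) = -cos(2) + cos(1).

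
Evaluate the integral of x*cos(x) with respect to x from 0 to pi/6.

-1 + pi/12 + sqrt(3)/2

Integrate by parts once (u = x, dv = cos(x) dx).
An antiderivative is F(x) = x*sin(x) + cos(x).
Then F(pi/6) - F(0) = (pi/12 + sqrt(3)/2) - (1) = -1 + pi/12 + sqrt(3)/2.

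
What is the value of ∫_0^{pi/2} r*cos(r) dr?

-1 + pi/2

Integrate by parts once (u = r, dv = cos(r) dr).
An antiderivative is F(r) = r*sin(r) + cos(r).
Then F(pi/2) - F(0) = (pi/2) - (1) = -1 + pi/2.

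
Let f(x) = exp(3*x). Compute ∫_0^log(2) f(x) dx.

Let u = exp(x), so du = exp(x) dx. When x = 0, u = 1; when x = log(2), u = 2.
The integral becomes ∫ u**2 du from 1 to 2, with antiderivative u**3/3.
Back in x: F(x) = exp(3*x)/3.
Then F(log(2)) - F(0) = (8/3) - (1/3) = 7/3.

7/3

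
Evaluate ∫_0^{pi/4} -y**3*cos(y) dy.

-6 - 3*sqrt(2)*pi**2/32 - sqrt(2)*pi**3/128 + 3*sqrt(2)*pi/4 + 3*sqrt(2)

Integrate by parts 3 times (u = y^3, dv = -cos(y) dy).
An antiderivative is F(y) = -y**3*sin(y) - 3*y**2*cos(y) + 6*y*sin(y) + 6*cos(y).
Then F(pi/4) - F(0) = (sqrt(2)*(-12*pi**2 - pi**3 + 96*pi + 384)/128) - (6) = -6 - 3*sqrt(2)*pi**2/32 - sqrt(2)*pi**3/128 + 3*sqrt(2)*pi/4 + 3*sqrt(2).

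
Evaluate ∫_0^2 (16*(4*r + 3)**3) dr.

Let u = 4*r + 3, so du = 4 dr. When r = 0, u = 3; when r = 2, u = 11.
The integral becomes 4·∫ u**3 du from 3 to 11, with antiderivative u**4.
Back in r: F(r) = (4*r + 3)**4.
Then F(2) - F(0) = (14641) - (81) = 14560.

14560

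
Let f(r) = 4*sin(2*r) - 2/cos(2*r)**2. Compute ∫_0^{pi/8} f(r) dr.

An antiderivative is F(r) = -2*cos(2*r) - tan(2*r).
Then F(pi/8) - F(0) = (-sqrt(2) - 1) - (-2) = 1 - sqrt(2).

1 - sqrt(2)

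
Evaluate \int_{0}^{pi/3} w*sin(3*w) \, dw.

Integrate by parts once (u = w, dv = sin(3*w) dw).
An antiderivative is F(w) = -w*cos(3*w)/3 + sin(3*w)/9.
Then F(pi/3) - F(0) = (pi/9) - (0) = pi/9.

pi/9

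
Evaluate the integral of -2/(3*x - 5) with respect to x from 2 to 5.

-2*log(10)/3

An antiderivative is F(x) = -2*log(3*x - 5)/3.
Then F(5) - F(2) = (-2*log(10)/3) - (0) = -2*log(10)/3.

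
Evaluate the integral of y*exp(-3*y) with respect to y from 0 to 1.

Integrate by parts once (u = y, dv = exp(-3*y) dy).
An antiderivative is F(y) = (-3*y - 1)*exp(-3*y)/9.
Then F(1) - F(0) = (-4*exp(-3)/9) - (-1/9) = (-4 + exp(3))*exp(-3)/9.

(-4 + exp(3))*exp(-3)/9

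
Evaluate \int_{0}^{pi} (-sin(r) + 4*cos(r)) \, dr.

-2

An antiderivative is F(r) = 4*sin(r) + cos(r).
Then F(pi) - F(0) = (-1) - (1) = -2.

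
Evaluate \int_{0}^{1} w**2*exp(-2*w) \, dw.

(-5 + exp(2))*exp(-2)/4

Integrate by parts twice (u = w^2, dv = exp(-2*w) dw).
An antiderivative is F(w) = (-2*w**2 - 2*w - 1)*exp(-2*w)/4.
Then F(1) - F(0) = (-5*exp(-2)/4) - (-1/4) = (-5 + exp(2))*exp(-2)/4.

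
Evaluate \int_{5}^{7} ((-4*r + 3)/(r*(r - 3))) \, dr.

Factor the denominator: r**2 - 3*r = r(r - 3).
Partial fractions: (-4*r + 3)/(r*(r - 3)) = -1/r - 3/(r - 3).
An antiderivative is F(r) = -log(r) - 3*log(r - 3).
Then F(7) - F(5) = (-6*log(2) - log(7)) - (-log(40)) = log(5/56).

log(5/56)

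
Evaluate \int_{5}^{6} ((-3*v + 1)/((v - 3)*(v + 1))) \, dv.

log(8/21)

Factor the denominator: v**2 - 2*v - 3 = (v + 1)(v - 3).
Partial fractions: (-3*v + 1)/((v - 3)*(v + 1)) = -1/(v + 1) - 2/(v - 3).
An antiderivative is F(v) = -2*log(v - 3) - log(v + 1).
Then F(6) - F(5) = (-log(63)) - (-log(24)) = log(8/21).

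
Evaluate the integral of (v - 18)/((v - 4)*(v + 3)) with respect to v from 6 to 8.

-6*log(3) - 2*log(2) + 3*log(11)

Factor the denominator: v**2 - v - 12 = (v + 3)(v - 4).
Partial fractions: (v - 18)/((v - 4)*(v + 3)) = 3/(v + 3) - 2/(v - 4).
An antiderivative is F(v) = -2*log(v - 4) + 3*log(v + 3).
Then F(8) - F(6) = (-4*log(2) + 3*log(11)) - (-2*log(2) + 6*log(3)) = -6*log(3) - 2*log(2) + 3*log(11).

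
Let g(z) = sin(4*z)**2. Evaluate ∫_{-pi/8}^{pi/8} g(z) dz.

pi/8

Use the identity sin^2(4*z) = (1 - cos(8*z))/2.
An antiderivative is F(z) = z/2 - sin(8*z)/16.
Then F(pi/8) - F(-pi/8) = (pi/16) - (-pi/16) = pi/8.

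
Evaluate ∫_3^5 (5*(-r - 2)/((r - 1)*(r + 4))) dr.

Factor the denominator: r**2 + 3*r - 4 = (r + 4)(r - 1).
Partial fractions: 5*(-r - 2)/((r - 1)*(r + 4)) = -2/(r + 4) - 3/(r - 1).
An antiderivative is F(r) = -3*log(r - 1) - 2*log(r + 4).
Then F(5) - F(3) = (-4*log(3) - 6*log(2)) - (-2*log(7) - 3*log(2)) = -4*log(3) - 3*log(2) + 2*log(7).

-4*log(3) - 3*log(2) + 2*log(7)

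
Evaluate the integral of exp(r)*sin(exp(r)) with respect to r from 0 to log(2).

-cos(2) + cos(1)

Let u = exp(r), so du = exp(r) dr. When r = 0, u = 1; when r = log(2), u = 2.
The integral becomes ∫ sin(u) du from 1 to 2, with antiderivative -cos(u).
Back in r: F(r) = -cos(exp(r)).
Then F(log(2)) - F(0) = (-cos(2)) - (-cos(1)) = -cos(2) + cos(1).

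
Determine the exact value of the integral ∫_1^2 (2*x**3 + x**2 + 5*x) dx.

52/3

By the power rule, an antiderivative is F(x) = x**4/2 + x**3/3 + 5*x**2/2.
Then F(2) - F(1) = (62/3) - (10/3) = 52/3.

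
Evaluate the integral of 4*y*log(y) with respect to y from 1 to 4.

-15 + 64*log(2)

Integrate by parts once (u = ln y, dv = 4*y dy).
An antiderivative is F(y) = y**2*(2*log(y) - 1).
Then F(4) - F(1) = (-16 + 64*log(2)) - (-1) = -15 + 64*log(2).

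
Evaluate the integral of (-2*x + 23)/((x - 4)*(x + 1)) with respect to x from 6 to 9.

-8*log(2) - 2*log(5) + 5*log(7)

Factor the denominator: x**2 - 3*x - 4 = (x + 1)(x - 4).
Partial fractions: (-2*x + 23)/((x - 4)*(x + 1)) = -5/(x + 1) + 3/(x - 4).
An antiderivative is F(x) = 3*log(x - 4) - 5*log(x + 1).
Then F(9) - F(6) = (-5*log(2) - 2*log(5)) - (-5*log(7) + 3*log(2)) = -8*log(2) - 2*log(5) + 5*log(7).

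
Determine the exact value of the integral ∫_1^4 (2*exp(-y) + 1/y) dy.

(-2 + 2*exp(3) + log(4**exp(4)))*exp(-4)

An antiderivative is F(y) = log(y) - 2*exp(-y).
Then F(4) - F(1) = ((-2 + log(4**exp(4)))*exp(-4)) - (-2*exp(-1)) = (-2 + 2*exp(3) + log(4**exp(4)))*exp(-4).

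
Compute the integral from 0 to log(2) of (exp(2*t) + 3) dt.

An antiderivative is F(t) = exp(2*t)/2 + 3*t.
Then F(log(2)) - F(0) = (2 + log(8)) - (1/2) = 3/2 + log(8).

3/2 + log(8)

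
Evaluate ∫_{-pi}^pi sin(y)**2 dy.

Use the identity sin^2(y) = (1 - cos(2*y))/2.
An antiderivative is F(y) = y/2 - sin(2*y)/4.
Then F(pi) - F(-pi) = (pi/2) - (-pi/2) = pi.

pi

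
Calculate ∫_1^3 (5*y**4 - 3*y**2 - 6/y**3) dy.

By the power rule, an antiderivative is F(y) = y**5 - y**3 + 3/y**2.
Then F(3) - F(1) = (649/3) - (3) = 640/3.

640/3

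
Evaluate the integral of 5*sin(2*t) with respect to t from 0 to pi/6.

An antiderivative is F(t) = -5*cos(2*t)/2.
Then F(pi/6) - F(0) = (-5/4) - (-5/2) = 5/4.

5/4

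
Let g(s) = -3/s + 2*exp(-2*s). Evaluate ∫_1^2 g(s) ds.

An antiderivative is F(s) = -3*log(s) - exp(-2*s).
Then F(2) - F(1) = (-3*log(2) - exp(-4)) - (-exp(-2)) = -3*log(2) - exp(-4) + exp(-2).

-3*log(2) - exp(-4) + exp(-2)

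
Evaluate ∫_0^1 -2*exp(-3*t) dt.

-2/3 + 2*exp(-3)/3

An antiderivative is F(t) = 2*exp(-3*t)/3.
Then F(1) - F(0) = (2*exp(-3)/3) - (2/3) = -2/3 + 2*exp(-3)/3.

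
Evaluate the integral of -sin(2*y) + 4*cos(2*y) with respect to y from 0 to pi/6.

-1/4 + sqrt(3)

An antiderivative is F(y) = 2*sin(2*y) + cos(2*y)/2.
Then F(pi/6) - F(0) = (1/4 + sqrt(3)) - (1/2) = -1/4 + sqrt(3).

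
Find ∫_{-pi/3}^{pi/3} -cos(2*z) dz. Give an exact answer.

-sqrt(3)/2

An antiderivative is F(z) = -sin(2*z)/2.
Then F(pi/3) - F(-pi/3) = (-sqrt(3)/4) - (sqrt(3)/4) = -sqrt(3)/2.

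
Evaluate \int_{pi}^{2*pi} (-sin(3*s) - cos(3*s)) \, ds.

An antiderivative is F(s) = -sin(3*s)/3 + cos(3*s)/3.
Then F(2*pi) - F(pi) = (1/3) - (-1/3) = 2/3.

2/3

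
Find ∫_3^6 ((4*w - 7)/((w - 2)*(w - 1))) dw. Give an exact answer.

Factor the denominator: w**2 - 3*w + 2 = (w - 1)(w - 2).
Partial fractions: (4*w - 7)/((w - 2)*(w - 1)) = 3/(w - 1) + 1/(w - 2).
An antiderivative is F(w) = log(w - 2) + 3*log(w - 1).
Then F(6) - F(3) = (2*log(2) + 3*log(5)) - (log(8)) = -log(2) + 3*log(5).

-log(2) + 3*log(5)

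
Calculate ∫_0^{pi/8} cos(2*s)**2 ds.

Use the identity cos^2(2*s) = (1 + cos(4*s))/2.
An antiderivative is F(s) = s/2 + sin(4*s)/8.
Then F(pi/8) - F(0) = (1/8 + pi/16) - (0) = 1/8 + pi/16.

1/8 + pi/16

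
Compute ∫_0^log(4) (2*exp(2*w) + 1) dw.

log(4) + 15

An antiderivative is F(w) = exp(2*w) + w.
Then F(log(4)) - F(0) = (log(4) + 16) - (1) = log(4) + 15.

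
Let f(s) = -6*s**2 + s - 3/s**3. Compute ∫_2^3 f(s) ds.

-857/24

By the power rule, an antiderivative is F(s) = -2*s**3 + s**2/2 + 3/(2*s**2).
Then F(3) - F(2) = (-148/3) - (-109/8) = -857/24.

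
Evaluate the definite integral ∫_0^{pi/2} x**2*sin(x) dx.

-2 + pi

Integrate by parts twice (u = x^2, dv = sin(x) dx).
An antiderivative is F(x) = -x**2*cos(x) + 2*x*sin(x) + 2*cos(x).
Then F(pi/2) - F(0) = (pi) - (2) = -2 + pi.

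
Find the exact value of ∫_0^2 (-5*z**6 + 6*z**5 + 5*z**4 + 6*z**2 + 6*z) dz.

228/7

By the power rule, an antiderivative is F(z) = -5*z**7/7 + z**6 + z**5 + 2*z**3 + 3*z**2.
Then F(2) - F(0) = (228/7) - (0) = 228/7.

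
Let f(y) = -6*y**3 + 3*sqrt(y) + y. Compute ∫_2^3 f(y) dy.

-95 - 4*sqrt(2) + 6*sqrt(3)

By the power rule, an antiderivative is F(y) = -3*y**4/2 + 2*y**(3/2) + y**2/2.
Then F(3) - F(2) = (-117 + 6*sqrt(3)) - (-22 + 4*sqrt(2)) = -95 - 4*sqrt(2) + 6*sqrt(3).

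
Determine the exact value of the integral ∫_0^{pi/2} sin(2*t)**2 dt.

Use the identity sin^2(2*t) = (1 - cos(4*t))/2.
An antiderivative is F(t) = t/2 - sin(4*t)/8.
Then F(pi/2) - F(0) = (pi/4) - (0) = pi/4.

pi/4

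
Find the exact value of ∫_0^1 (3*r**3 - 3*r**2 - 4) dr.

-17/4

By the power rule, an antiderivative is F(r) = 3*r**4/4 - r**3 - 4*r.
Then F(1) - F(0) = (-17/4) - (0) = -17/4.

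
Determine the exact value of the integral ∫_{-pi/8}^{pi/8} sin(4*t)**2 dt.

Use the identity sin^2(4*t) = (1 - cos(8*t))/2.
An antiderivative is F(t) = t/2 - sin(8*t)/16.
Then F(pi/8) - F(-pi/8) = (pi/16) - (-pi/16) = pi/8.

pi/8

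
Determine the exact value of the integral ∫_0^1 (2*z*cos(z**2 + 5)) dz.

sin(6) - sin(5)

Let u = z**2 + 5, so du = 2*z dz. When z = 0, u = 5; when z = 1, u = 6.
The integral becomes ∫ cos(u) du from 5 to 6, with antiderivative sin(u).
Back in z: F(z) = sin(z**2 + 5).
Then F(1) - F(0) = (sin(6)) - (sin(5)) = sin(6) - sin(5).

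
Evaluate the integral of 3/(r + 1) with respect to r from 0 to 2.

An antiderivative is F(r) = 3*log(r + 1).
Then F(2) - F(0) = (log(27)) - (0) = log(27).

log(27)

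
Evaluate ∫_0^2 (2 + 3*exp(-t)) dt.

7 - 3*exp(-2)

An antiderivative is F(t) = 2*t - 3*exp(-t).
Then F(2) - F(0) = (4 - 3*exp(-2)) - (-3) = 7 - 3*exp(-2).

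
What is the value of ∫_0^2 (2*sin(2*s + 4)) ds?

cos(4) - cos(8)

Let u = 2*s + 4, so du = 2 ds. When s = 0, u = 4; when s = 2, u = 8.
The integral becomes ∫ sin(u) du from 4 to 8, with antiderivative -cos(u).
Back in s: F(s) = -cos(2*s + 4).
Then F(2) - F(0) = (-cos(8)) - (-cos(4)) = cos(4) - cos(8).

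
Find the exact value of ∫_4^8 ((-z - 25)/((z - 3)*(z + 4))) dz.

-4*log(5) - 3*log(2) + 3*log(3)

Factor the denominator: z**2 + z - 12 = (z + 4)(z - 3).
Partial fractions: (-z - 25)/((z - 3)*(z + 4)) = 3/(z + 4) - 4/(z - 3).
An antiderivative is F(z) = -4*log(z - 3) + 3*log(z + 4).
Then F(8) - F(4) = (-4*log(5) + 3*log(3) + 6*log(2)) - (9*log(2)) = -4*log(5) - 3*log(2) + 3*log(3).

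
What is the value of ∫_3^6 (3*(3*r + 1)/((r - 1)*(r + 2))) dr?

Factor the denominator: r**2 + r - 2 = (r + 2)(r - 1).
Partial fractions: 3*(3*r + 1)/((r - 1)*(r + 2)) = 5/(r + 2) + 4/(r - 1).
An antiderivative is F(r) = 4*log(r - 1) + 5*log(r + 2).
Then F(6) - F(3) = (4*log(5) + 15*log(2)) - (4*log(2) + 5*log(5)) = -log(5) + 11*log(2).

-log(5) + 11*log(2)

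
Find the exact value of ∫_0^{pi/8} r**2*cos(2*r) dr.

sqrt(2)*(-32 + pi**2 + 8*pi)/256

Integrate by parts twice (u = r^2, dv = cos(2*r) dr).
An antiderivative is F(r) = r**2*sin(2*r)/2 + r*cos(2*r)/2 - sin(2*r)/4.
Then F(pi/8) - F(0) = (sqrt(2)*(-32 + pi**2 + 8*pi)/256) - (0) = sqrt(2)*(-32 + pi**2 + 8*pi)/256.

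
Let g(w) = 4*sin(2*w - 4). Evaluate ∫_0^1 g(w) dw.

Let u = 2*w - 4, so du = 2 dw. When w = 0, u = -4; when w = 1, u = -2.
The integral becomes 2·∫ sin(u) du from -4 to -2, with antiderivative -2*cos(u).
Back in w: F(w) = -2*cos(2*w - 4).
Then F(1) - F(0) = (-2*cos(2)) - (-2*cos(4)) = 2*cos(4) - 2*cos(2).

2*cos(4) - 2*cos(2)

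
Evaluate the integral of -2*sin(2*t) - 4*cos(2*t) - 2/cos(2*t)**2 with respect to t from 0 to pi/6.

An antiderivative is F(t) = -2*sin(2*t) + cos(2*t) - tan(2*t).
Then F(pi/6) - F(0) = (1/2 - 2*sqrt(3)) - (1) = -2*sqrt(3) - 1/2.

-2*sqrt(3) - 1/2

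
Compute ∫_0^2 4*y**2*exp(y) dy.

-8 + 8*exp(2)

Integrate by parts twice (u = y^2, dv = 4*exp(y) dy).
An antiderivative is F(y) = (4*y**2 - 8*y + 8)*exp(y).
Then F(2) - F(0) = (8*exp(2)) - (8) = -8 + 8*exp(2).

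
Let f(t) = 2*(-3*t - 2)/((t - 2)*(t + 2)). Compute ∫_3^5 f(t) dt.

-4*log(3) - 2*log(7) + 2*log(5)

Factor the denominator: t**2 - 4 = (t + 2)(t - 2).
Partial fractions: 2*(-3*t - 2)/((t - 2)*(t + 2)) = -2/(t + 2) - 4/(t - 2).
An antiderivative is F(t) = -4*log(t - 2) - 2*log(t + 2).
Then F(5) - F(3) = (-4*log(3) - 2*log(7)) - (-log(25)) = -4*log(3) - 2*log(7) + 2*log(5).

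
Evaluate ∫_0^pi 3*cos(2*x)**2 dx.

3*pi/2

Use the identity cos^2(2*x) = (1 + cos(4*x))/2.
An antiderivative is F(x) = 3*x/2 + 3*sin(4*x)/8.
Then F(pi) - F(0) = (3*pi/2) - (0) = 3*pi/2.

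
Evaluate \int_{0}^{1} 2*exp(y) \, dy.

An antiderivative is F(y) = 2*exp(y).
Then F(1) - F(0) = (2*E) - (2) = -2 + 2*E.

-2 + 2*E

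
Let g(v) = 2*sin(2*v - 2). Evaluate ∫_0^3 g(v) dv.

Let u = 2*v - 2, so du = 2 dv. When v = 0, u = -2; when v = 3, u = 4.
The integral becomes ∫ sin(u) du from -2 to 4, with antiderivative -cos(u).
Back in v: F(v) = -cos(2*v - 2).
Then F(3) - F(0) = (-cos(4)) - (-cos(2)) = cos(2) - cos(4).

cos(2) - cos(4)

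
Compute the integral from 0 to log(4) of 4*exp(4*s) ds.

255

Let u = exp(s), so du = exp(s) ds. When s = 0, u = 1; when s = log(4), u = 4.
The integral becomes 4·∫ u**3 du from 1 to 4, with antiderivative u**4.
Back in s: F(s) = exp(4*s).
Then F(log(4)) - F(0) = (256) - (1) = 255.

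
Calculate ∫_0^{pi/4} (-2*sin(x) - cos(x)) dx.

An antiderivative is F(x) = -sin(x) + 2*cos(x).
Then F(pi/4) - F(0) = (sqrt(2)/2) - (2) = -2 + sqrt(2)/2.

-2 + sqrt(2)/2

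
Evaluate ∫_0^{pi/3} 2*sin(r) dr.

1

An antiderivative is F(r) = -2*cos(r).
Then F(pi/3) - F(0) = (-1) - (-2) = 1.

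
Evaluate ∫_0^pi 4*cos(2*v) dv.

0

An antiderivative is F(v) = 2*sin(2*v).
Then F(pi) - F(0) = (0) - (0) = 0.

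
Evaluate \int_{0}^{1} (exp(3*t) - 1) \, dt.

-4/3 + exp(3)/3

An antiderivative is F(t) = exp(3*t)/3 - t.
Then F(1) - F(0) = (-1 + exp(3)/3) - (1/3) = -4/3 + exp(3)/3.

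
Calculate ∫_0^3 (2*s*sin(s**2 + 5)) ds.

Let u = s**2 + 5, so du = 2*s ds. When s = 0, u = 5; when s = 3, u = 14.
The integral becomes ∫ sin(u) du from 5 to 14, with antiderivative -cos(u).
Back in s: F(s) = -cos(s**2 + 5).
Then F(3) - F(0) = (-cos(14)) - (-cos(5)) = -cos(14) + cos(5).

-cos(14) + cos(5)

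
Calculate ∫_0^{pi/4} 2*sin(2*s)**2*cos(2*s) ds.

Let u = sin(2*s), so du = 2*cos(2*s) ds. When s = 0, u = 0; when s = pi/4, u = 1.
The integral becomes ∫ u**2 du from 0 to 1, with antiderivative u**3/3.
Back in s: F(s) = sin(2*s)**3/3.
Then F(pi/4) - F(0) = (1/3) - (0) = 1/3.

1/3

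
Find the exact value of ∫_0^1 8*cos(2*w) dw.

4*sin(2)

Let u = 2*w, so du = 2 dw. When w = 0, u = 0; when w = 1, u = 2.
The integral becomes 4·∫ cos(u) du from 0 to 2, with antiderivative 4*sin(u).
Back in w: F(w) = 4*sin(2*w).
Then F(1) - F(0) = (4*sin(2)) - (0) = 4*sin(2).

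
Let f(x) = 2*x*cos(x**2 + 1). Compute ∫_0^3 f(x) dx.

Let u = x**2 + 1, so du = 2*x dx. When x = 0, u = 1; when x = 3, u = 10.
The integral becomes ∫ cos(u) du from 1 to 10, with antiderivative sin(u).
Back in x: F(x) = sin(x**2 + 1).
Then F(3) - F(0) = (sin(10)) - (sin(1)) = -sin(1) + sin(10).

-sin(1) + sin(10)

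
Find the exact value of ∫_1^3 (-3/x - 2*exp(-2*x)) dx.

An antiderivative is F(x) = -3*log(x) + exp(-2*x).
Then F(3) - F(1) = (-3*log(3) + exp(-6)) - (exp(-2)) = -3*log(3) - exp(-2) + exp(-6).

-3*log(3) - exp(-2) + exp(-6)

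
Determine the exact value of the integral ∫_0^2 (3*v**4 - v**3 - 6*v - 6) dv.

-44/5

By the power rule, an antiderivative is F(v) = 3*v**5/5 - v**4/4 - 3*v**2 - 6*v.
Then F(2) - F(0) = (-44/5) - (0) = -44/5.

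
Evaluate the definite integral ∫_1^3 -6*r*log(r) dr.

Integrate by parts once (u = ln r, dv = -6*r dr).
An antiderivative is F(r) = -3*r**2*(2*log(r) - 1)/2.
Then F(3) - F(1) = (27/2 - 27*log(3)) - (3/2) = 12 - 27*log(3).

12 - 27*log(3)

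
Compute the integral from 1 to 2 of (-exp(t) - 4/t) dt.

An antiderivative is F(t) = -exp(t) - 4*log(t).
Then F(2) - F(1) = (-exp(2) - log(16)) - (-exp(1)) = -exp(2) - log(16) + exp(1).

-exp(2) - log(16) + exp(1)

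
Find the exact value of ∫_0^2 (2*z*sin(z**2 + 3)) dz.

cos(3) - cos(7)

Let u = z**2 + 3, so du = 2*z dz. When z = 0, u = 3; when z = 2, u = 7.
The integral becomes ∫ sin(u) du from 3 to 7, with antiderivative -cos(u).
Back in z: F(z) = -cos(z**2 + 3).
Then F(2) - F(0) = (-cos(7)) - (-cos(3)) = cos(3) - cos(7).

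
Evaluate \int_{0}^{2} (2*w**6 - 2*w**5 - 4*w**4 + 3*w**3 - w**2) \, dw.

-36/35

By the power rule, an antiderivative is F(w) = 2*w**7/7 - w**6/3 - 4*w**5/5 + 3*w**4/4 - w**3/3.
Then F(2) - F(0) = (-36/35) - (0) = -36/35.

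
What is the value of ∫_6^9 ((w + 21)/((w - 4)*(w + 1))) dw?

-9*log(2) + log(5) + 4*log(7)

Factor the denominator: w**2 - 3*w - 4 = (w + 1)(w - 4).
Partial fractions: (w + 21)/((w - 4)*(w + 1)) = -4/(w + 1) + 5/(w - 4).
An antiderivative is F(w) = 5*log(w - 4) - 4*log(w + 1).
Then F(9) - F(6) = (log(5/16)) - (-4*log(7) + 5*log(2)) = -9*log(2) + log(5) + 4*log(7).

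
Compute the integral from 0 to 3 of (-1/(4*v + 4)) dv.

An antiderivative is F(v) = -log(4*v + 4)/4.
Then F(3) - F(0) = (-log(2)) - (-log(2)/2) = -log(2)/2.

-log(2)/2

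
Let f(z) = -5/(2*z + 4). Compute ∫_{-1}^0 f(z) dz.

-5*log(2)/2

An antiderivative is F(z) = -5*log(2*z + 4)/2.
Then F(0) - F(-1) = (-log(32)) - (-5*log(2)/2) = -5*log(2)/2.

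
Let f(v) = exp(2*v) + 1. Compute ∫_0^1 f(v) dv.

An antiderivative is F(v) = exp(2*v)/2 + v.
Then F(1) - F(0) = (1 + exp(2)/2) - (1/2) = 1/2 + exp(2)/2.

1/2 + exp(2)/2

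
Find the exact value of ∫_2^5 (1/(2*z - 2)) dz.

An antiderivative is F(z) = log(2*z - 2)/2.
Then F(5) - F(2) = (3*log(2)/2) - (log(2)/2) = log(2).

log(2)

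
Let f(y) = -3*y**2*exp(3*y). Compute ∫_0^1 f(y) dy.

Integrate by parts twice (u = y^2, dv = -3*exp(3*y) dy).
An antiderivative is F(y) = (-9*y**2 + 6*y - 2)*exp(3*y)/9.
Then F(1) - F(0) = (-5*exp(3)/9) - (-2/9) = 2/9 - 5*exp(3)/9.

2/9 - 5*exp(3)/9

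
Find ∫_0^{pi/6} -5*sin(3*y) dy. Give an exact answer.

-5/3

An antiderivative is F(y) = 5*cos(3*y)/3.
Then F(pi/6) - F(0) = (0) - (5/3) = -5/3.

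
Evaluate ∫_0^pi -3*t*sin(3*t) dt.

-pi

Integrate by parts once (u = t, dv = -3*sin(3*t) dt).
An antiderivative is F(t) = t*cos(3*t) - sin(3*t)/3.
Then F(pi) - F(0) = (-pi) - (0) = -pi.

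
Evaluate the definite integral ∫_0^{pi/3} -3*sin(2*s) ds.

An antiderivative is F(s) = 3*cos(2*s)/2.
Then F(pi/3) - F(0) = (-3/4) - (3/2) = -9/4.

-9/4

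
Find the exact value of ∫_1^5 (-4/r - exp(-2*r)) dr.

(-8*exp(10)*log(5) - exp(8) + 1)*exp(-10)/2

An antiderivative is F(r) = -4*log(r) + exp(-2*r)/2.
Then F(5) - F(1) = (-4*log(5) + exp(-10)/2) - (exp(-2)/2) = (-8*exp(10)*log(5) - exp(8) + 1)*exp(-10)/2.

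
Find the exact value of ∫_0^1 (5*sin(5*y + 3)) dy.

Let u = 5*y + 3, so du = 5 dy. When y = 0, u = 3; when y = 1, u = 8.
The integral becomes ∫ sin(u) du from 3 to 8, with antiderivative -cos(u).
Back in y: F(y) = -cos(5*y + 3).
Then F(1) - F(0) = (-cos(8)) - (-cos(3)) = cos(3) - cos(8).

cos(3) - cos(8)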